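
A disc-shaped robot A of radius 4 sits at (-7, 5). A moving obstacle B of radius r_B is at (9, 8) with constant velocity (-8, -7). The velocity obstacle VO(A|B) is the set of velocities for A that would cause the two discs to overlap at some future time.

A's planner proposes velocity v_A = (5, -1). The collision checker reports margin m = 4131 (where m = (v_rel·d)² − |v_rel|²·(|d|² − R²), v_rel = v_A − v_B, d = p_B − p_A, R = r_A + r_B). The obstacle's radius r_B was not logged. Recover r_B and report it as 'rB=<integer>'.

m = 4131
d = (16, 3);  v_rel = (13, 6),  |v_rel|² = 205
v_rel×d = (13)·(3) − (6)·(16) = -57
since m = R²·205 − (-57)²:  R² = (3249 + 4131) / 205 = 36
R = √36 = 6  ⇒  r_B = 6 − 4 = 2

rB=2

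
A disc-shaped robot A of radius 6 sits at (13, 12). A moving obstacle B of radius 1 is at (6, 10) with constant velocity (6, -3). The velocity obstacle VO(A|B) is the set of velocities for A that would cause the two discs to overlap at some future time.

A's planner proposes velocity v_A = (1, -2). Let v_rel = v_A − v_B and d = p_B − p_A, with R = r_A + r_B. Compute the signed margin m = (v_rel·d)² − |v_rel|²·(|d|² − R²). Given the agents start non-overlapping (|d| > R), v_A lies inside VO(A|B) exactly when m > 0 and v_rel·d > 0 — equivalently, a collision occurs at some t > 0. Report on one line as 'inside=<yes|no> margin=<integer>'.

d = (-7, -2),  |d|² = 53;  R = 6+1 = 7,  c = 53−7² = 4
v_rel = (-5, 1),  |v_rel|² = 26;  v_rel·d = (-5)·(-7) + (1)·(-2) = 33
26·t² − 66·t + 4 = 0  ⇒  m = 33² − 26·4 = 985
m = 985 > 0,  v_rel·d = 33 > 0  ⇒  inside

inside=yes margin=985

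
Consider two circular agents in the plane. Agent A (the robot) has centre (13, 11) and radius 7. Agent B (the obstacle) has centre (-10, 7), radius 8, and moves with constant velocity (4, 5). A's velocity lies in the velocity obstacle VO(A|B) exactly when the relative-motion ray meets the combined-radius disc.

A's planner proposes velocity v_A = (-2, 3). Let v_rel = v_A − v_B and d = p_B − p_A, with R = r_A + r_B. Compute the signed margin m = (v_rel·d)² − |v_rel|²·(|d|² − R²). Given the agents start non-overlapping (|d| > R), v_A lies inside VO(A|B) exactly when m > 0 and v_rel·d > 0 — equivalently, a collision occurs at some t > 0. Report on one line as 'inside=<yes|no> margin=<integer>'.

d = (-23, -4),  |d|² = 545;  R = 7+8 = 15,  c = 545−15² = 320
v_rel = (-6, -2),  |v_rel|² = 40;  v_rel·d = (-6)·(-23) + (-2)·(-4) = 146
40·t² − 292·t + 320 = 0  ⇒  m = 146² − 40·320 = 8516
m = 8516 > 0,  v_rel·d = 146 > 0  ⇒  inside

inside=yes margin=8516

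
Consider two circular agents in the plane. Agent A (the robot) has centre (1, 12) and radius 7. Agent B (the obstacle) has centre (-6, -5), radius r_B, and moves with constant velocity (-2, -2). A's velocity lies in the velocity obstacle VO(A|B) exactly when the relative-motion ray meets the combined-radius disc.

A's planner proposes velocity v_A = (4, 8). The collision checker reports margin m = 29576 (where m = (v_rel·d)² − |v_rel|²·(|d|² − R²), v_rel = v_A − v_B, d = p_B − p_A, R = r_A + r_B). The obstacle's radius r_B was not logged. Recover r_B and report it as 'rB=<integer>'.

m = 29576
d = (-7, -17);  v_rel = (6, 10),  |v_rel|² = 136
v_rel×d = (6)·(-17) − (10)·(-7) = -32
since m = R²·136 − (-32)²:  R² = (1024 + 29576) / 136 = 225
R = √225 = 15  ⇒  r_B = 15 − 7 = 8

rB=8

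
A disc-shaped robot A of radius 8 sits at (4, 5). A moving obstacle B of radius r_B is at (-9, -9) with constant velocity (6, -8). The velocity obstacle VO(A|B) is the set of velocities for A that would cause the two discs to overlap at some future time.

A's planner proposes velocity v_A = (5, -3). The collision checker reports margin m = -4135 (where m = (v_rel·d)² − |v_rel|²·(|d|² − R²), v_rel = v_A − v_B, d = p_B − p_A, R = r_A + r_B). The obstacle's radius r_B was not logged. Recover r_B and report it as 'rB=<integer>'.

m = -4135
d = (-13, -14);  v_rel = (-1, 5),  |v_rel|² = 26
v_rel×d = (-1)·(-14) − (5)·(-13) = 79
since m = R²·26 − 79²:  R² = (6241 + -4135) / 26 = 81
R = √81 = 9  ⇒  r_B = 9 − 8 = 1

rB=1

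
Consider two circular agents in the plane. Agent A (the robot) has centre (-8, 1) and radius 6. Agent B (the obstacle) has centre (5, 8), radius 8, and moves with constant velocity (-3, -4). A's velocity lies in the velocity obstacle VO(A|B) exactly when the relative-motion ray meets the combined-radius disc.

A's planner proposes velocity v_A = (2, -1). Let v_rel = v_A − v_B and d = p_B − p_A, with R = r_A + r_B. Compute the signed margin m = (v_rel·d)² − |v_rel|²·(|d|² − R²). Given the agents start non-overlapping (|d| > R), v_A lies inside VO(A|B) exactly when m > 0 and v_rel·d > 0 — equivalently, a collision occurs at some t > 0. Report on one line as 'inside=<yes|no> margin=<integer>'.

d = (13, 7),  |d|² = 218;  R = 6+8 = 14,  c = 218−14² = 22
v_rel = (5, 3),  |v_rel|² = 34;  v_rel·d = (5)·(13) + (3)·(7) = 86
34·t² − 172·t + 22 = 0  ⇒  m = 86² − 34·22 = 6648
m = 6648 > 0,  v_rel·d = 86 > 0  ⇒  inside

inside=yes margin=6648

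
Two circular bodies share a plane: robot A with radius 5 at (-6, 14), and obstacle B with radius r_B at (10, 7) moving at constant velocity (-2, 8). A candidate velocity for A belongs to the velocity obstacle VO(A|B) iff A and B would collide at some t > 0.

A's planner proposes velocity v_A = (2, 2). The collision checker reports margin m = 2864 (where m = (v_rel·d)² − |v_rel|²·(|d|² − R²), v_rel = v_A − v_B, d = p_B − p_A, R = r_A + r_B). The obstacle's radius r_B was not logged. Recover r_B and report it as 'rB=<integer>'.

m = 2864
d = (16, -7);  v_rel = (4, -6),  |v_rel|² = 52
v_rel×d = (4)·(-7) − (-6)·(16) = 68
since m = R²·52 − 68²:  R² = (4624 + 2864) / 52 = 144
R = √144 = 12  ⇒  r_B = 12 − 5 = 7

rB=7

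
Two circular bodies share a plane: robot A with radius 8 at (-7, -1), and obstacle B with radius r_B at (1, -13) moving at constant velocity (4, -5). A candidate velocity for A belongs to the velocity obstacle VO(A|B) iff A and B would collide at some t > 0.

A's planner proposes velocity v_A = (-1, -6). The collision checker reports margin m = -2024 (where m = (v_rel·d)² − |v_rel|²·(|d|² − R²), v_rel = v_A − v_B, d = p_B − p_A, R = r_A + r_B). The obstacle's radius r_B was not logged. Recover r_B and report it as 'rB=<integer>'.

m = -2024
d = (8, -12);  v_rel = (-5, -1),  |v_rel|² = 26
v_rel×d = (-5)·(-12) − (-1)·(8) = 68
since m = R²·26 − 68²:  R² = (4624 + -2024) / 26 = 100
R = √100 = 10  ⇒  r_B = 10 − 8 = 2

rB=2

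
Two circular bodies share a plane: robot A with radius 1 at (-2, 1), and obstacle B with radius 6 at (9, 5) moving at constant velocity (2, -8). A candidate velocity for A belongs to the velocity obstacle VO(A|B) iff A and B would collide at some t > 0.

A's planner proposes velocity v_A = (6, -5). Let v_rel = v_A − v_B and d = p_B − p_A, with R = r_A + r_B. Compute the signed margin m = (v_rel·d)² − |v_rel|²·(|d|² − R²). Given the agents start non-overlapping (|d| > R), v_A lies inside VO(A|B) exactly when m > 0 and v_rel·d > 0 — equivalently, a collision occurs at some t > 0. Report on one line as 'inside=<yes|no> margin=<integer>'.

d = (11, 4),  |d|² = 137;  R = 1+6 = 7,  c = 137−7² = 88
v_rel = (4, 3),  |v_rel|² = 25;  v_rel·d = (4)·(11) + (3)·(4) = 56
25·t² − 112·t + 88 = 0  ⇒  m = 56² − 25·88 = 936
m = 936 > 0,  v_rel·d = 56 > 0  ⇒  inside

inside=yes margin=936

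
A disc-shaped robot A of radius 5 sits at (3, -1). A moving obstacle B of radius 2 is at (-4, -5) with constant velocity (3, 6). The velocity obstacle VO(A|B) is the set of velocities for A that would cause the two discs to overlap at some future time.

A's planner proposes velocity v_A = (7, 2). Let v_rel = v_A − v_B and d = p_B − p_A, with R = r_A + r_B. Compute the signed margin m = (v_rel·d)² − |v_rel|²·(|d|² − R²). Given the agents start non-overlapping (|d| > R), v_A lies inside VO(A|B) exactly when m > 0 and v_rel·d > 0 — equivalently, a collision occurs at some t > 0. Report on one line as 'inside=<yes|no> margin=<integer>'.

d = (-7, -4),  |d|² = 65;  R = 5+2 = 7,  c = 65−7² = 16
v_rel = (4, -4),  |v_rel|² = 32;  v_rel·d = (4)·(-7) + (-4)·(-4) = -12
32·t² + 24·t + 16 = 0  ⇒  m = (-12)² − 32·16 = -368
m = -368 < 0,  v_rel·d = -12 < 0  ⇒  outside

inside=no margin=-368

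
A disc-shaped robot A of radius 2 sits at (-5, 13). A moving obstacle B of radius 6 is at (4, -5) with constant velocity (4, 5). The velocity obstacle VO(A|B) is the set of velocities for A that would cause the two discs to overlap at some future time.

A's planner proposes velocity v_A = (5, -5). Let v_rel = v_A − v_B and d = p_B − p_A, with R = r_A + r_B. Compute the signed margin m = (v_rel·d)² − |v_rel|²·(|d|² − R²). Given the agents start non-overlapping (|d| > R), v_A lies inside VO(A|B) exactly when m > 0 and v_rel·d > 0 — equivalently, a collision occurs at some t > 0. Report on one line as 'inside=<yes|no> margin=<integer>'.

d = (9, -18),  |d|² = 405;  R = 2+6 = 8,  c = 405−8² = 341
v_rel = (1, -10),  |v_rel|² = 101;  v_rel·d = (1)·(9) + (-10)·(-18) = 189
101·t² − 378·t + 341 = 0  ⇒  m = 189² − 101·341 = 1280
m = 1280 > 0,  v_rel·d = 189 > 0  ⇒  inside

inside=yes margin=1280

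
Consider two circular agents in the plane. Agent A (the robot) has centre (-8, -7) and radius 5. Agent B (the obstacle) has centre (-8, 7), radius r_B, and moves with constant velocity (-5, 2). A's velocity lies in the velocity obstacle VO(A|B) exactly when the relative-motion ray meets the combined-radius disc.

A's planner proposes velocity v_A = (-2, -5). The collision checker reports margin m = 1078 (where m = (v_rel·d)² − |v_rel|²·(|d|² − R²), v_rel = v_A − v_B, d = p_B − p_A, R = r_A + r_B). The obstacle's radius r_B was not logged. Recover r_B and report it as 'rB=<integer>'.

m = 1078
d = (0, 14);  v_rel = (3, -7),  |v_rel|² = 58
v_rel×d = (3)·(14) − (-7)·(0) = 42
since m = R²·58 − 42²:  R² = (1764 + 1078) / 58 = 49
R = √49 = 7  ⇒  r_B = 7 − 5 = 2

rB=2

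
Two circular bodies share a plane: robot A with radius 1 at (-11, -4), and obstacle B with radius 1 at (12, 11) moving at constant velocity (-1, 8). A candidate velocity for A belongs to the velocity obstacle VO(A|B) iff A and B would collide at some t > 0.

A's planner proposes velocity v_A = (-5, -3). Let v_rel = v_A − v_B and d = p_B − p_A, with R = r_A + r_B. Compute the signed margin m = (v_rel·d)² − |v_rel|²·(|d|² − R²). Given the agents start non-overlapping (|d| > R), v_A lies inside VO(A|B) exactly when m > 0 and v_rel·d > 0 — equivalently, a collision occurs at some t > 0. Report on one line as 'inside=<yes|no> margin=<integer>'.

d = (23, 15),  |d|² = 754;  R = 1+1 = 2,  c = 754−2² = 750
v_rel = (-4, -11),  |v_rel|² = 137;  v_rel·d = (-4)·(23) + (-11)·(15) = -257
137·t² + 514·t + 750 = 0  ⇒  m = (-257)² − 137·750 = -36701
m = -36701 < 0,  v_rel·d = -257 < 0  ⇒  outside

inside=no margin=-36701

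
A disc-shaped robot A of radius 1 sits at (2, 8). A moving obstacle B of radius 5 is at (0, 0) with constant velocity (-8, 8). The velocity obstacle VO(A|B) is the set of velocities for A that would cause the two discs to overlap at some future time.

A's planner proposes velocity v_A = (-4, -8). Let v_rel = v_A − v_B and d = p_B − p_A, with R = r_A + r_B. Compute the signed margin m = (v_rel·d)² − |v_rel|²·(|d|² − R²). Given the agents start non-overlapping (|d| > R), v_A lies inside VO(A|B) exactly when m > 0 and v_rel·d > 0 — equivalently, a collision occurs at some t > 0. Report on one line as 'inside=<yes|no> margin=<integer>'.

d = (-2, -8),  |d|² = 68;  R = 1+5 = 6,  c = 68−6² = 32
v_rel = (4, -16),  |v_rel|² = 272;  v_rel·d = (4)·(-2) + (-16)·(-8) = 120
272·t² − 240·t + 32 = 0  ⇒  m = 120² − 272·32 = 5696
m = 5696 > 0,  v_rel·d = 120 > 0  ⇒  inside

inside=yes margin=5696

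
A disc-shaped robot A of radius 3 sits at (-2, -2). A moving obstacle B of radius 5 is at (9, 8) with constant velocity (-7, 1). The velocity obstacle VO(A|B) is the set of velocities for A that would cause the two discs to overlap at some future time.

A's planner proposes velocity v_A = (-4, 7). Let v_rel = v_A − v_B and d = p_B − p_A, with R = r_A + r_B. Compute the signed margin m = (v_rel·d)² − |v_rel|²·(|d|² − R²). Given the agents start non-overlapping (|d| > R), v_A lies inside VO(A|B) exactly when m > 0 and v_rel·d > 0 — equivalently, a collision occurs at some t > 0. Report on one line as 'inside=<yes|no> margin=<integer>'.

d = (11, 10),  |d|² = 221;  R = 3+5 = 8,  c = 221−8² = 157
v_rel = (3, 6),  |v_rel|² = 45;  v_rel·d = (3)·(11) + (6)·(10) = 93
45·t² − 186·t + 157 = 0  ⇒  m = 93² − 45·157 = 1584
m = 1584 > 0,  v_rel·d = 93 > 0  ⇒  inside

inside=yes margin=1584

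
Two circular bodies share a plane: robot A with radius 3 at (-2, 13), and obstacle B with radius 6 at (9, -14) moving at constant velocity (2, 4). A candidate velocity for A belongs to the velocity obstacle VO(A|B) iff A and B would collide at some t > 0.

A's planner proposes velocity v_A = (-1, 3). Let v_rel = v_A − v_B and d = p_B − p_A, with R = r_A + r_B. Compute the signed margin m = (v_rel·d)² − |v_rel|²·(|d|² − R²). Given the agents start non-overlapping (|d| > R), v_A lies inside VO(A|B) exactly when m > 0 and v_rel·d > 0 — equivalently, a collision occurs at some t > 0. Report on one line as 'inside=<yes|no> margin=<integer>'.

d = (11, -27),  |d|² = 850;  R = 3+6 = 9,  c = 850−9² = 769
v_rel = (-3, -1),  |v_rel|² = 10;  v_rel·d = (-3)·(11) + (-1)·(-27) = -6
10·t² + 12·t + 769 = 0  ⇒  m = (-6)² − 10·769 = -7654
m = -7654 < 0,  v_rel·d = -6 < 0  ⇒  outside

inside=no margin=-7654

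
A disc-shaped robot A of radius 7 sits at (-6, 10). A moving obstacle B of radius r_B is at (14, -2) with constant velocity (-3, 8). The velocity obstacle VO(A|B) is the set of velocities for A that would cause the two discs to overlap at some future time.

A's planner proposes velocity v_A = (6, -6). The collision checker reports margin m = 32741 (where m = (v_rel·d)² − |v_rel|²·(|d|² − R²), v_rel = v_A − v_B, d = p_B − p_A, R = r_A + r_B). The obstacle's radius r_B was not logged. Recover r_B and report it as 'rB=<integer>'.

m = 32741
d = (20, -12);  v_rel = (9, -14),  |v_rel|² = 277
v_rel×d = (9)·(-12) − (-14)·(20) = 172
since m = R²·277 − 172²:  R² = (29584 + 32741) / 277 = 225
R = √225 = 15  ⇒  r_B = 15 − 7 = 8

rB=8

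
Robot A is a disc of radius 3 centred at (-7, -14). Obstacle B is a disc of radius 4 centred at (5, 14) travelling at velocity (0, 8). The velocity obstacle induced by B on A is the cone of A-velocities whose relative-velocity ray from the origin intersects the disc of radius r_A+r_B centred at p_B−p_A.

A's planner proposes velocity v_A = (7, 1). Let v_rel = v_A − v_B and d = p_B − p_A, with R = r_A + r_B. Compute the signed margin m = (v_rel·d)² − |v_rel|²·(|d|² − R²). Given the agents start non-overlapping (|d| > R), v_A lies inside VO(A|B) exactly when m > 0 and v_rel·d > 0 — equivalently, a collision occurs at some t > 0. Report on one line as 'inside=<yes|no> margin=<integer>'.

d = (12, 28),  |d|² = 928;  R = 3+4 = 7,  c = 928−7² = 879
v_rel = (7, -7),  |v_rel|² = 98;  v_rel·d = (7)·(12) + (-7)·(28) = -112
98·t² + 224·t + 879 = 0  ⇒  m = (-112)² − 98·879 = -73598
m = -73598 < 0,  v_rel·d = -112 < 0  ⇒  outside

inside=no margin=-73598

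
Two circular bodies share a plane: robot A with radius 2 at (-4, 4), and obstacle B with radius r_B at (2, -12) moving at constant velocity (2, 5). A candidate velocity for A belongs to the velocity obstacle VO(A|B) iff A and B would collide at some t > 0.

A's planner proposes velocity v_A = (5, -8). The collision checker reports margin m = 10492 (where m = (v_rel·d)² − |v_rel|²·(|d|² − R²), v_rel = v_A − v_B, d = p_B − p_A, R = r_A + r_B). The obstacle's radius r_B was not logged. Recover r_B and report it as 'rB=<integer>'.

m = 10492
d = (6, -16);  v_rel = (3, -13),  |v_rel|² = 178
v_rel×d = (3)·(-16) − (-13)·(6) = 30
since m = R²·178 − 30²:  R² = (900 + 10492) / 178 = 64
R = √64 = 8  ⇒  r_B = 8 − 2 = 6

rB=6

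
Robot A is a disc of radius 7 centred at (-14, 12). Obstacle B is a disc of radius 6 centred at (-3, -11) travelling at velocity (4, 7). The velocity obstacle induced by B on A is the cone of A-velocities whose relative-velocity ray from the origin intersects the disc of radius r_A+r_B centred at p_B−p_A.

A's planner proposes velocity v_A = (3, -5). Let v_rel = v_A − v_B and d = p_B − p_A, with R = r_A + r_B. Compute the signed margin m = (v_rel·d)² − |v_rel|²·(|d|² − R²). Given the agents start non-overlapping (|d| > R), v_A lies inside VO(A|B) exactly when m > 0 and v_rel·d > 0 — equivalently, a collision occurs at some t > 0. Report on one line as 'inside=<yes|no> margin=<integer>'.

d = (11, -23),  |d|² = 650;  R = 7+6 = 13,  c = 650−13² = 481
v_rel = (-1, -12),  |v_rel|² = 145;  v_rel·d = (-1)·(11) + (-12)·(-23) = 265
145·t² − 530·t + 481 = 0  ⇒  m = 265² − 145·481 = 480
m = 480 > 0,  v_rel·d = 265 > 0  ⇒  inside

inside=yes margin=480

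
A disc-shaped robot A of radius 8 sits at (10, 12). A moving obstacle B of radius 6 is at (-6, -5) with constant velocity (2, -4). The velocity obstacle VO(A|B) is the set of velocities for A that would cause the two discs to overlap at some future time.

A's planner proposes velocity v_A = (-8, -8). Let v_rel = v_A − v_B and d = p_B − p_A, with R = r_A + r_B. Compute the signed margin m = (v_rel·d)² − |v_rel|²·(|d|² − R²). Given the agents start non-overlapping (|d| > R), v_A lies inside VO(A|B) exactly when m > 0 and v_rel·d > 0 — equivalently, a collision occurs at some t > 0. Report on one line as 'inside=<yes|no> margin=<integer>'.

d = (-16, -17),  |d|² = 545;  R = 8+6 = 14,  c = 545−14² = 349
v_rel = (-10, -4),  |v_rel|² = 116;  v_rel·d = (-10)·(-16) + (-4)·(-17) = 228
116·t² − 456·t + 349 = 0  ⇒  m = 228² − 116·349 = 11500
m = 11500 > 0,  v_rel·d = 228 > 0  ⇒  inside

inside=yes margin=11500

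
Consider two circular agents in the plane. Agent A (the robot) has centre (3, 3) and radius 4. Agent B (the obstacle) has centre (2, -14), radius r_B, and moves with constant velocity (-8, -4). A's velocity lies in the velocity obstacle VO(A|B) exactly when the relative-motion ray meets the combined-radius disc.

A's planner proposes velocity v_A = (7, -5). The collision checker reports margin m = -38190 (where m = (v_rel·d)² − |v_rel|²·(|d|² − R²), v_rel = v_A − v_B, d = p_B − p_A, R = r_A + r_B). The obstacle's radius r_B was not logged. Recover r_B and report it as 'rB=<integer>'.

m = -38190
d = (-1, -17);  v_rel = (15, -1),  |v_rel|² = 226
v_rel×d = (15)·(-17) − (-1)·(-1) = -256
since m = R²·226 − (-256)²:  R² = (65536 + -38190) / 226 = 121
R = √121 = 11  ⇒  r_B = 11 − 4 = 7

rB=7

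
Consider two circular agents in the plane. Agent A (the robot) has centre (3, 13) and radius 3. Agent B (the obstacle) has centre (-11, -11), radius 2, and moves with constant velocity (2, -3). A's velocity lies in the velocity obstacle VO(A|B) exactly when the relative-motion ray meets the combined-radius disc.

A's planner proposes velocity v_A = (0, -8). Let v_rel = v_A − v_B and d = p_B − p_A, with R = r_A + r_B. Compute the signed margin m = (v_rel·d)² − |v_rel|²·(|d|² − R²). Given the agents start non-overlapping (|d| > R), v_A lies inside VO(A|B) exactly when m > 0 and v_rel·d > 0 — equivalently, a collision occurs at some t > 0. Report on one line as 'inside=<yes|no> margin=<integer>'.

d = (-14, -24),  |d|² = 772;  R = 3+2 = 5,  c = 772−5² = 747
v_rel = (-2, -5),  |v_rel|² = 29;  v_rel·d = (-2)·(-14) + (-5)·(-24) = 148
29·t² − 296·t + 747 = 0  ⇒  m = 148² − 29·747 = 241
m = 241 > 0,  v_rel·d = 148 > 0  ⇒  inside

inside=yes margin=241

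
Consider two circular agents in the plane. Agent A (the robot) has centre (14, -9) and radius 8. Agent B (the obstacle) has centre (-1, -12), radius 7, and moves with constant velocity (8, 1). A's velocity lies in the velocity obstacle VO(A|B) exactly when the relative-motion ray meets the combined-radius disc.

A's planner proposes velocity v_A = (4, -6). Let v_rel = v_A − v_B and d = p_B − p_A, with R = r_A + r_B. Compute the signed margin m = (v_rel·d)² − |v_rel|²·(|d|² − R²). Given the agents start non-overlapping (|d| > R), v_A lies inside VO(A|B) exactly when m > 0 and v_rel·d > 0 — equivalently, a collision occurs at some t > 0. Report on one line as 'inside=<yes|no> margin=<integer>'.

d = (-15, -3),  |d|² = 234;  R = 8+7 = 15,  c = 234−15² = 9
v_rel = (-4, -7),  |v_rel|² = 65;  v_rel·d = (-4)·(-15) + (-7)·(-3) = 81
65·t² − 162·t + 9 = 0  ⇒  m = 81² − 65·9 = 5976
m = 5976 > 0,  v_rel·d = 81 > 0  ⇒  inside

inside=yes margin=5976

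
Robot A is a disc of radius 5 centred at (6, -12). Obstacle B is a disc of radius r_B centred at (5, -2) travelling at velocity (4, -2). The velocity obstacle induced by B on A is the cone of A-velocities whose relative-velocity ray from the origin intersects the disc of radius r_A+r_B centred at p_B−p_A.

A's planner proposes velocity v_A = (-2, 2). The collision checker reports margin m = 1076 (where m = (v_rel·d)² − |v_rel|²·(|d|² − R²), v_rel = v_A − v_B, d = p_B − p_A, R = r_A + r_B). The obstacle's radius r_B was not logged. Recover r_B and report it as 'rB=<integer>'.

m = 1076
d = (-1, 10);  v_rel = (-6, 4),  |v_rel|² = 52
v_rel×d = (-6)·(10) − (4)·(-1) = -56
since m = R²·52 − (-56)²:  R² = (3136 + 1076) / 52 = 81
R = √81 = 9  ⇒  r_B = 9 − 5 = 4

rB=4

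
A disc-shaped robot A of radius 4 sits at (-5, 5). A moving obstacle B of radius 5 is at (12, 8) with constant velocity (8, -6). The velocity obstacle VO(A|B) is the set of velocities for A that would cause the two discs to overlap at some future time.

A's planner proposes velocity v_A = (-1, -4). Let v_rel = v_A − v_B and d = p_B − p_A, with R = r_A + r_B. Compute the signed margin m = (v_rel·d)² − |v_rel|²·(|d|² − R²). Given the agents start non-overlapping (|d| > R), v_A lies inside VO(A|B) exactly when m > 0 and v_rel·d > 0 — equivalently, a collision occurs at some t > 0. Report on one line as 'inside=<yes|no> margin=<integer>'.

d = (17, 3),  |d|² = 298;  R = 4+5 = 9,  c = 298−9² = 217
v_rel = (-9, 2),  |v_rel|² = 85;  v_rel·d = (-9)·(17) + (2)·(3) = -147
85·t² + 294·t + 217 = 0  ⇒  m = (-147)² − 85·217 = 3164
m = 3164 > 0,  v_rel·d = -147 < 0  ⇒  outside

inside=no margin=3164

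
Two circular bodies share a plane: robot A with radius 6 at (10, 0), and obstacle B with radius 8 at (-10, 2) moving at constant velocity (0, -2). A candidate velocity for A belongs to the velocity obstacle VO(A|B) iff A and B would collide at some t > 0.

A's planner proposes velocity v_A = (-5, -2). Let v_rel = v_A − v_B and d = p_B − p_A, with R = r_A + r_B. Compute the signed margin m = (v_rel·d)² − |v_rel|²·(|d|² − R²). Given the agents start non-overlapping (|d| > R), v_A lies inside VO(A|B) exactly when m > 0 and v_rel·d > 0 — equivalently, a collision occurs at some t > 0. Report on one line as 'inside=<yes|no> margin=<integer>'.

d = (-20, 2),  |d|² = 404;  R = 6+8 = 14,  c = 404−14² = 208
v_rel = (-5, 0),  |v_rel|² = 25;  v_rel·d = (-5)·(-20) + (0)·(2) = 100
25·t² − 200·t + 208 = 0  ⇒  m = 100² − 25·208 = 4800
m = 4800 > 0,  v_rel·d = 100 > 0  ⇒  inside

inside=yes margin=4800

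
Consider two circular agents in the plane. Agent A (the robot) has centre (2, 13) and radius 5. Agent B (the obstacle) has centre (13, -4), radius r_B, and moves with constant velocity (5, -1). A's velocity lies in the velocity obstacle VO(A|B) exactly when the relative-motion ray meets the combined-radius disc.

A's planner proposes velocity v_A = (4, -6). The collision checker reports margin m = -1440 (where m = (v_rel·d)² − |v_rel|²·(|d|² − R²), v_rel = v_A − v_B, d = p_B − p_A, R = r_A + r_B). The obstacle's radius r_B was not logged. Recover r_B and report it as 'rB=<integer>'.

m = -1440
d = (11, -17);  v_rel = (-1, -5),  |v_rel|² = 26
v_rel×d = (-1)·(-17) − (-5)·(11) = 72
since m = R²·26 − 72²:  R² = (5184 + -1440) / 26 = 144
R = √144 = 12  ⇒  r_B = 12 − 5 = 7

rB=7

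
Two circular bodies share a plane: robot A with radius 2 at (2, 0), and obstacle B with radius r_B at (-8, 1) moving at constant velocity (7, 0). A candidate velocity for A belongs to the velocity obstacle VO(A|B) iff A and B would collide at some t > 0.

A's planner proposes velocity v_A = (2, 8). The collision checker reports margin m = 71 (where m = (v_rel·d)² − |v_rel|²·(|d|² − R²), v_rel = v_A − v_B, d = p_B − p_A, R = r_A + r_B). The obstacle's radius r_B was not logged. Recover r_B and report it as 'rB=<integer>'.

m = 71
d = (-10, 1);  v_rel = (-5, 8),  |v_rel|² = 89
v_rel×d = (-5)·(1) − (8)·(-10) = 75
since m = R²·89 − 75²:  R² = (5625 + 71) / 89 = 64
R = √64 = 8  ⇒  r_B = 8 − 2 = 6

rB=6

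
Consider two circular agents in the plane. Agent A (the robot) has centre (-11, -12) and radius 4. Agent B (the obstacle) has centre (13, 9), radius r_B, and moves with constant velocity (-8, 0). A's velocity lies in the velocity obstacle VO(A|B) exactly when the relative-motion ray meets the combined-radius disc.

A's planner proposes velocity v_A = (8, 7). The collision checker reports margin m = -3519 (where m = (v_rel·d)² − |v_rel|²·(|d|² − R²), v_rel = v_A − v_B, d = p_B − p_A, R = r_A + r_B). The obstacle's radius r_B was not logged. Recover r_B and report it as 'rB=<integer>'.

m = -3519
d = (24, 21);  v_rel = (16, 7),  |v_rel|² = 305
v_rel×d = (16)·(21) − (7)·(24) = 168
since m = R²·305 − 168²:  R² = (28224 + -3519) / 305 = 81
R = √81 = 9  ⇒  r_B = 9 − 4 = 5

rB=5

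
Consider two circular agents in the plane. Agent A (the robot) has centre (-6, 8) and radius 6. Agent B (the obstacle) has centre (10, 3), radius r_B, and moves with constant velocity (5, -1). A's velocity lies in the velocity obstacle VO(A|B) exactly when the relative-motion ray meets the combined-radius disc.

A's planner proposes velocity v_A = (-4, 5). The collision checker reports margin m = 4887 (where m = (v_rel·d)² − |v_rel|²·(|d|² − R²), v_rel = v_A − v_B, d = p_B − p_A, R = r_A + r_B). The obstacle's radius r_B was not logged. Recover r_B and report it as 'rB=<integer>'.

m = 4887
d = (16, -5);  v_rel = (-9, 6),  |v_rel|² = 117
v_rel×d = (-9)·(-5) − (6)·(16) = -51
since m = R²·117 − (-51)²:  R² = (2601 + 4887) / 117 = 64
R = √64 = 8  ⇒  r_B = 8 − 6 = 2

rB=2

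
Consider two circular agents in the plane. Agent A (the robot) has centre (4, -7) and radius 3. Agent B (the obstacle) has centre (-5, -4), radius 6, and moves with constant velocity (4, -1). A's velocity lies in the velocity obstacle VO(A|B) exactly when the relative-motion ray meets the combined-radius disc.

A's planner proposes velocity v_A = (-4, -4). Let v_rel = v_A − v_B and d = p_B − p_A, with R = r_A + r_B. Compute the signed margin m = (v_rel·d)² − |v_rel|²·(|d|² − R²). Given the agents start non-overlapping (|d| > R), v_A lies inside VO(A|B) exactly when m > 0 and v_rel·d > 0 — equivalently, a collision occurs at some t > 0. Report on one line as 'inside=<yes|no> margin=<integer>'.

d = (-9, 3),  |d|² = 90;  R = 3+6 = 9,  c = 90−9² = 9
v_rel = (-8, -3),  |v_rel|² = 73;  v_rel·d = (-8)·(-9) + (-3)·(3) = 63
73·t² − 126·t + 9 = 0  ⇒  m = 63² − 73·9 = 3312
m = 3312 > 0,  v_rel·d = 63 > 0  ⇒  inside

inside=yes margin=3312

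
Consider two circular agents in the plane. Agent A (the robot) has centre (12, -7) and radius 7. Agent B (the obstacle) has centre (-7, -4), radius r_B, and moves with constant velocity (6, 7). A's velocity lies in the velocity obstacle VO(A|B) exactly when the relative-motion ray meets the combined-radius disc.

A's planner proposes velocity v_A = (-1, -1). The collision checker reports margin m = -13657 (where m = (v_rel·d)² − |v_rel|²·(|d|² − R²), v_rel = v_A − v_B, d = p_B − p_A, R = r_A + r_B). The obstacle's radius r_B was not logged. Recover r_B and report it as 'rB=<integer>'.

m = -13657
d = (-19, 3);  v_rel = (-7, -8),  |v_rel|² = 113
v_rel×d = (-7)·(3) − (-8)·(-19) = -173
since m = R²·113 − (-173)²:  R² = (29929 + -13657) / 113 = 144
R = √144 = 12  ⇒  r_B = 12 − 7 = 5

rB=5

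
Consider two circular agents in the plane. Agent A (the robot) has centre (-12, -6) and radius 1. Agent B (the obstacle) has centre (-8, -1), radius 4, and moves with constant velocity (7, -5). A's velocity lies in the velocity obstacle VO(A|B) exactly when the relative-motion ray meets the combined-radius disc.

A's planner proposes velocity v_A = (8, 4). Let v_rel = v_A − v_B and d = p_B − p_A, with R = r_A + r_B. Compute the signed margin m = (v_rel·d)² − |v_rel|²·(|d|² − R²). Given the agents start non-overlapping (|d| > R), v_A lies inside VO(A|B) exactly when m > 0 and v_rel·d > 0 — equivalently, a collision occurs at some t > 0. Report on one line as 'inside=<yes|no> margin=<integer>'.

d = (4, 5),  |d|² = 41;  R = 1+4 = 5,  c = 41−5² = 16
v_rel = (1, 9),  |v_rel|² = 82;  v_rel·d = (1)·(4) + (9)·(5) = 49
82·t² − 98·t + 16 = 0  ⇒  m = 49² − 82·16 = 1089
m = 1089 > 0,  v_rel·d = 49 > 0  ⇒  inside

inside=yes margin=1089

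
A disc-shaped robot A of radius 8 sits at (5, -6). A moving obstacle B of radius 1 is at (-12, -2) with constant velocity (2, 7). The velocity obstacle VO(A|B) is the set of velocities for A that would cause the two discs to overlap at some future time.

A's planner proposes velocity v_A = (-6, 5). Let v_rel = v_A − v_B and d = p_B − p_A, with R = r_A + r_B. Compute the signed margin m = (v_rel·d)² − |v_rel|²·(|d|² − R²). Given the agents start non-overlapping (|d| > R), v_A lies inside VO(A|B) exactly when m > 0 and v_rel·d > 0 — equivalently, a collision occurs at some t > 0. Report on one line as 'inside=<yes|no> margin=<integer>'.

d = (-17, 4),  |d|² = 305;  R = 8+1 = 9,  c = 305−9² = 224
v_rel = (-8, -2),  |v_rel|² = 68;  v_rel·d = (-8)·(-17) + (-2)·(4) = 128
68·t² − 256·t + 224 = 0  ⇒  m = 128² − 68·224 = 1152
m = 1152 > 0,  v_rel·d = 128 > 0  ⇒  inside

inside=yes margin=1152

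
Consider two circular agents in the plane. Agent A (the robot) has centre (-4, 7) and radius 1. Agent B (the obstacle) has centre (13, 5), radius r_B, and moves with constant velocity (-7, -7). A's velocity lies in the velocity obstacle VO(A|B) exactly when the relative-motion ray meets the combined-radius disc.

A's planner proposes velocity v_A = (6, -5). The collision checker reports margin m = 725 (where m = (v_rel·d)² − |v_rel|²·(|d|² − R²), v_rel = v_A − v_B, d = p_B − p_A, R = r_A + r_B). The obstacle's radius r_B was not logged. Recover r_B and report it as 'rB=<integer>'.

m = 725
d = (17, -2);  v_rel = (13, 2),  |v_rel|² = 173
v_rel×d = (13)·(-2) − (2)·(17) = -60
since m = R²·173 − (-60)²:  R² = (3600 + 725) / 173 = 25
R = √25 = 5  ⇒  r_B = 5 − 1 = 4

rB=4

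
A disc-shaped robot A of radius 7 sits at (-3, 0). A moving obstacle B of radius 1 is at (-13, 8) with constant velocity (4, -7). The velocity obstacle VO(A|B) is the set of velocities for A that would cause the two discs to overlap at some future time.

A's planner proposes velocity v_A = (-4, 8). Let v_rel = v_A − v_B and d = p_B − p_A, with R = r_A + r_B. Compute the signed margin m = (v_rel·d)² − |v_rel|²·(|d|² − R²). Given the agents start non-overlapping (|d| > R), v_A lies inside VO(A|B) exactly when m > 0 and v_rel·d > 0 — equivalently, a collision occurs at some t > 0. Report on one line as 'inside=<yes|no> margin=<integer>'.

d = (-10, 8),  |d|² = 164;  R = 7+1 = 8,  c = 164−8² = 100
v_rel = (-8, 15),  |v_rel|² = 289;  v_rel·d = (-8)·(-10) + (15)·(8) = 200
289·t² − 400·t + 100 = 0  ⇒  m = 200² − 289·100 = 11100
m = 11100 > 0,  v_rel·d = 200 > 0  ⇒  inside

inside=yes margin=11100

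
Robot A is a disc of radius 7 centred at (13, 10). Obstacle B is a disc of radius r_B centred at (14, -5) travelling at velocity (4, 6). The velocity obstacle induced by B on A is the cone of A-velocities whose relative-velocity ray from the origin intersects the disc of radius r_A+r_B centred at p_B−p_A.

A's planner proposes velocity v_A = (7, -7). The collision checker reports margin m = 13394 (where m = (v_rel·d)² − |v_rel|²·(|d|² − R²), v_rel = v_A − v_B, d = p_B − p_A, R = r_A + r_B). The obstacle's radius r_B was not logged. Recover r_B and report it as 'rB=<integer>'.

m = 13394
d = (1, -15);  v_rel = (3, -13),  |v_rel|² = 178
v_rel×d = (3)·(-15) − (-13)·(1) = -32
since m = R²·178 − (-32)²:  R² = (1024 + 13394) / 178 = 81
R = √81 = 9  ⇒  r_B = 9 − 7 = 2

rB=2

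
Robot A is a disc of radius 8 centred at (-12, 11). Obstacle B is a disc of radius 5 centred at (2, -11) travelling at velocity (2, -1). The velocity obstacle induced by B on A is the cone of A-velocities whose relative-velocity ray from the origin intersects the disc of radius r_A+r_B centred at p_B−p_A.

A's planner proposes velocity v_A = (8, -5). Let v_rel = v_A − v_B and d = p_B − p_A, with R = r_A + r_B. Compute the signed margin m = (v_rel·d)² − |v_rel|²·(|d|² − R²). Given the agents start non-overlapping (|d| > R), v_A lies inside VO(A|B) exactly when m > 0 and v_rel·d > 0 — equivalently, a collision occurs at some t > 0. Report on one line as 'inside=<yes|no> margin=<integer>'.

d = (14, -22),  |d|² = 680;  R = 8+5 = 13,  c = 680−13² = 511
v_rel = (6, -4),  |v_rel|² = 52;  v_rel·d = (6)·(14) + (-4)·(-22) = 172
52·t² − 344·t + 511 = 0  ⇒  m = 172² − 52·511 = 3012
m = 3012 > 0,  v_rel·d = 172 > 0  ⇒  inside

inside=yes margin=3012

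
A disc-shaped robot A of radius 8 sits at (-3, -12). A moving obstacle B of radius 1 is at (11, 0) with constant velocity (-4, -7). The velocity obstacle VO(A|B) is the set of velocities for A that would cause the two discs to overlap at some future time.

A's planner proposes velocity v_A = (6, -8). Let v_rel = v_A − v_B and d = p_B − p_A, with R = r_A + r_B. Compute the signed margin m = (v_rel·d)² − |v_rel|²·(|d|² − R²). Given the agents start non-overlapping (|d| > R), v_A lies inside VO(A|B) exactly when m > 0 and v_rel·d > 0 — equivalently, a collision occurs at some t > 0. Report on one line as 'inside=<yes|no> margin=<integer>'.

d = (14, 12),  |d|² = 340;  R = 8+1 = 9,  c = 340−9² = 259
v_rel = (10, -1),  |v_rel|² = 101;  v_rel·d = (10)·(14) + (-1)·(12) = 128
101·t² − 256·t + 259 = 0  ⇒  m = 128² − 101·259 = -9775
m = -9775 < 0,  v_rel·d = 128 > 0  ⇒  outside

inside=no margin=-9775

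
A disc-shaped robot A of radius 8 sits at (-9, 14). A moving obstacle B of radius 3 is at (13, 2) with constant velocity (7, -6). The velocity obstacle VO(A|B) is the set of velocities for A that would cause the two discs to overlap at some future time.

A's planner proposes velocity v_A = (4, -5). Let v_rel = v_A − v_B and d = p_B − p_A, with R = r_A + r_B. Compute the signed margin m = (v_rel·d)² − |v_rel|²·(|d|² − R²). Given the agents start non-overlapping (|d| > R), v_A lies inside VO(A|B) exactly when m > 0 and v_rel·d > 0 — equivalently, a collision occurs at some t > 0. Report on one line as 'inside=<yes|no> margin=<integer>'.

d = (22, -12),  |d|² = 628;  R = 8+3 = 11,  c = 628−11² = 507
v_rel = (-3, 1),  |v_rel|² = 10;  v_rel·d = (-3)·(22) + (1)·(-12) = -78
10·t² + 156·t + 507 = 0  ⇒  m = (-78)² − 10·507 = 1014
m = 1014 > 0,  v_rel·d = -78 < 0  ⇒  outside

inside=no margin=1014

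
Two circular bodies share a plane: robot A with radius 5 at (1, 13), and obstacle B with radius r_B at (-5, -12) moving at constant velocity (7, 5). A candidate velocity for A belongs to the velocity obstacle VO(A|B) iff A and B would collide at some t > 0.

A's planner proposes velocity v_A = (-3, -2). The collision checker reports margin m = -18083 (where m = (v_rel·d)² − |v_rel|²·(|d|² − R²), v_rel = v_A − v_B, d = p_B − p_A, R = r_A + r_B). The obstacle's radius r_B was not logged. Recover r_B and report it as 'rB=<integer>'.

m = -18083
d = (-6, -25);  v_rel = (-10, -7),  |v_rel|² = 149
v_rel×d = (-10)·(-25) − (-7)·(-6) = 208
since m = R²·149 − 208²:  R² = (43264 + -18083) / 149 = 169
R = √169 = 13  ⇒  r_B = 13 − 5 = 8

rB=8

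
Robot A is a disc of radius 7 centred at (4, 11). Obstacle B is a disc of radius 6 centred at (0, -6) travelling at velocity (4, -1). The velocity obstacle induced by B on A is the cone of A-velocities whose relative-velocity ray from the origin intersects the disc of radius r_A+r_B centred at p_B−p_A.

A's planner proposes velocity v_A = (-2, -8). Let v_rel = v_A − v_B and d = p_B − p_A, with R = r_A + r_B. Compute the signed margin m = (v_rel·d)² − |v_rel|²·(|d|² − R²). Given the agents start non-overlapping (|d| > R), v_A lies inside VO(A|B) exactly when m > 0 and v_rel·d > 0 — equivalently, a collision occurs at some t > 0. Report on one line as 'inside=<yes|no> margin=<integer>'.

d = (-4, -17),  |d|² = 305;  R = 7+6 = 13,  c = 305−13² = 136
v_rel = (-6, -7),  |v_rel|² = 85;  v_rel·d = (-6)·(-4) + (-7)·(-17) = 143
85·t² − 286·t + 136 = 0  ⇒  m = 143² − 85·136 = 8889
m = 8889 > 0,  v_rel·d = 143 > 0  ⇒  inside

inside=yes margin=8889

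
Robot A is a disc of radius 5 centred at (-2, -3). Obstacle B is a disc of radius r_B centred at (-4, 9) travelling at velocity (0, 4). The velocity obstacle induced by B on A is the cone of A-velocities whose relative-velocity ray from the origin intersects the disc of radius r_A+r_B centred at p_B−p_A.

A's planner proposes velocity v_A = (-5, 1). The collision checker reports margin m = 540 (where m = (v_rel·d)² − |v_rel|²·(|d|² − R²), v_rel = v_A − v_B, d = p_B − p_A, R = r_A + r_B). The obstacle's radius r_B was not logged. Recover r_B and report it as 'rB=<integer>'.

m = 540
d = (-2, 12);  v_rel = (-5, -3),  |v_rel|² = 34
v_rel×d = (-5)·(12) − (-3)·(-2) = -66
since m = R²·34 − (-66)²:  R² = (4356 + 540) / 34 = 144
R = √144 = 12  ⇒  r_B = 12 − 5 = 7

rB=7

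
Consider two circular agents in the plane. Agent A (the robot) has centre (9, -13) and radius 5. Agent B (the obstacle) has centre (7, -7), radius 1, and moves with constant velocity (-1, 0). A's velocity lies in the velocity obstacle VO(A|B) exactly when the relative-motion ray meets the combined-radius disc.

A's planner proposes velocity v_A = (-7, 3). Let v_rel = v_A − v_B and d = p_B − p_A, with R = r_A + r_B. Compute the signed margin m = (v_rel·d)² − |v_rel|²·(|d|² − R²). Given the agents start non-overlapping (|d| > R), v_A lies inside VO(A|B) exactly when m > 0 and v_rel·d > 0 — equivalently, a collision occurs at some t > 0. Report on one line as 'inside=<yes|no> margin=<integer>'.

d = (-2, 6),  |d|² = 40;  R = 5+1 = 6,  c = 40−6² = 4
v_rel = (-6, 3),  |v_rel|² = 45;  v_rel·d = (-6)·(-2) + (3)·(6) = 30
45·t² − 60·t + 4 = 0  ⇒  m = 30² − 45·4 = 720
m = 720 > 0,  v_rel·d = 30 > 0  ⇒  inside

inside=yes margin=720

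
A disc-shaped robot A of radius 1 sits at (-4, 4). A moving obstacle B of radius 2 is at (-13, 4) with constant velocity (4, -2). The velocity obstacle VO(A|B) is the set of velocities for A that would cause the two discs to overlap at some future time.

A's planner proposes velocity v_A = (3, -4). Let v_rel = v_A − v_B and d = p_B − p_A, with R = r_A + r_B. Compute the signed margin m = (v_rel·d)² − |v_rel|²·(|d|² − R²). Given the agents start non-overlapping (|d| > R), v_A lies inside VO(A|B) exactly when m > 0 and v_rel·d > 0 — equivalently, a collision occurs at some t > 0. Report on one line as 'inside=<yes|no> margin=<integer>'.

d = (-9, 0),  |d|² = 81;  R = 1+2 = 3,  c = 81−3² = 72
v_rel = (-1, -2),  |v_rel|² = 5;  v_rel·d = (-1)·(-9) + (-2)·(0) = 9
5·t² − 18·t + 72 = 0  ⇒  m = 9² − 5·72 = -279
m = -279 < 0,  v_rel·d = 9 > 0  ⇒  outside

inside=no margin=-279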